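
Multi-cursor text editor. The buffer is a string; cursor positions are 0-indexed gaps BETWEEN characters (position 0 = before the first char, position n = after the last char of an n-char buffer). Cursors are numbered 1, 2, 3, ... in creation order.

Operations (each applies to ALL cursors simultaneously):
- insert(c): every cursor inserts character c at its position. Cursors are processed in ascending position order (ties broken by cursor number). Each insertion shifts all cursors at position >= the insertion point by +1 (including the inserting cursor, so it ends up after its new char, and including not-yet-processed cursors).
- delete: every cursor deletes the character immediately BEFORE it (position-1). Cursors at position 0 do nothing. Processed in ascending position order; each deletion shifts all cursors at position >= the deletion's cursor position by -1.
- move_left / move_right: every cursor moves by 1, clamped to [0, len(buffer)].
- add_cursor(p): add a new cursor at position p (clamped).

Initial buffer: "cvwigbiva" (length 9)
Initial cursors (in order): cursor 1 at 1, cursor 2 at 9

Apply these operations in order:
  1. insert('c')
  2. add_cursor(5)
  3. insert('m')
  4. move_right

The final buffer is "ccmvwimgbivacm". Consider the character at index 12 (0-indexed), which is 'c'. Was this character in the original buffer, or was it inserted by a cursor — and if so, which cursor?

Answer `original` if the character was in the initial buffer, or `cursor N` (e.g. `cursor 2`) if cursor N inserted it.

Answer: cursor 2

Derivation:
After op 1 (insert('c')): buffer="ccvwigbivac" (len 11), cursors c1@2 c2@11, authorship .1........2
After op 2 (add_cursor(5)): buffer="ccvwigbivac" (len 11), cursors c1@2 c3@5 c2@11, authorship .1........2
After op 3 (insert('m')): buffer="ccmvwimgbivacm" (len 14), cursors c1@3 c3@7 c2@14, authorship .11...3.....22
After op 4 (move_right): buffer="ccmvwimgbivacm" (len 14), cursors c1@4 c3@8 c2@14, authorship .11...3.....22
Authorship (.=original, N=cursor N): . 1 1 . . . 3 . . . . . 2 2
Index 12: author = 2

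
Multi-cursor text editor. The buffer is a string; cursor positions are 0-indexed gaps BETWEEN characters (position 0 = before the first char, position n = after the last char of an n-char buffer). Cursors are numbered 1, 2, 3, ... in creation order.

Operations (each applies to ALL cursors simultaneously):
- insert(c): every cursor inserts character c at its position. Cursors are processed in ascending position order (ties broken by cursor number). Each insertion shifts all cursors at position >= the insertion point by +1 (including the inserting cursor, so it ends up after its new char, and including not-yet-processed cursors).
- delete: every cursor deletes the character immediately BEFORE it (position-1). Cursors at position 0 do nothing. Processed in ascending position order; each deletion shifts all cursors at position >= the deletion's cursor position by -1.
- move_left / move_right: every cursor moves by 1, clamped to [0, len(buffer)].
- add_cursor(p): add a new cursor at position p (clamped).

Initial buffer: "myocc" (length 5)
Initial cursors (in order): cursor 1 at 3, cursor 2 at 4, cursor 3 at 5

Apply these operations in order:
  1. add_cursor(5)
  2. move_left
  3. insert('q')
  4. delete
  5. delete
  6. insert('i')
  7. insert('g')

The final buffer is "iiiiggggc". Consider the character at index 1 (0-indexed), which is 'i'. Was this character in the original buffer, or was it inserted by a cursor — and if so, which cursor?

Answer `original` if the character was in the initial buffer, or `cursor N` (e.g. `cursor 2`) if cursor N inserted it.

Answer: cursor 2

Derivation:
After op 1 (add_cursor(5)): buffer="myocc" (len 5), cursors c1@3 c2@4 c3@5 c4@5, authorship .....
After op 2 (move_left): buffer="myocc" (len 5), cursors c1@2 c2@3 c3@4 c4@4, authorship .....
After op 3 (insert('q')): buffer="myqoqcqqc" (len 9), cursors c1@3 c2@5 c3@8 c4@8, authorship ..1.2.34.
After op 4 (delete): buffer="myocc" (len 5), cursors c1@2 c2@3 c3@4 c4@4, authorship .....
After op 5 (delete): buffer="c" (len 1), cursors c1@0 c2@0 c3@0 c4@0, authorship .
After op 6 (insert('i')): buffer="iiiic" (len 5), cursors c1@4 c2@4 c3@4 c4@4, authorship 1234.
After op 7 (insert('g')): buffer="iiiiggggc" (len 9), cursors c1@8 c2@8 c3@8 c4@8, authorship 12341234.
Authorship (.=original, N=cursor N): 1 2 3 4 1 2 3 4 .
Index 1: author = 2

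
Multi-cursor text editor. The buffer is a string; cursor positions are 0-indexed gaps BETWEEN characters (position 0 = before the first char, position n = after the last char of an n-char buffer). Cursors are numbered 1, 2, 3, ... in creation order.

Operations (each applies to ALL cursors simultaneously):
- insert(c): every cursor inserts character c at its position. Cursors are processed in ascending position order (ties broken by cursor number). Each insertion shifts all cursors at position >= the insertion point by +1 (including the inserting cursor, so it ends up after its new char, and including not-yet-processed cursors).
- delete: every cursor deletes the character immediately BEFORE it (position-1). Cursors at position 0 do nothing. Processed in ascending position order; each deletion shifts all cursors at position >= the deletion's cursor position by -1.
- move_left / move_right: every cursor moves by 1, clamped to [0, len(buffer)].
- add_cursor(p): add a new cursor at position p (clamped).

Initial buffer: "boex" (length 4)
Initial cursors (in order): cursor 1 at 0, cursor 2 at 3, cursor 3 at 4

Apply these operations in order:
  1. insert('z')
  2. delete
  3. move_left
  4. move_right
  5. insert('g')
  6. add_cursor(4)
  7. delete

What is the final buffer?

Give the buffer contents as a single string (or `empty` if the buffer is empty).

After op 1 (insert('z')): buffer="zboezxz" (len 7), cursors c1@1 c2@5 c3@7, authorship 1...2.3
After op 2 (delete): buffer="boex" (len 4), cursors c1@0 c2@3 c3@4, authorship ....
After op 3 (move_left): buffer="boex" (len 4), cursors c1@0 c2@2 c3@3, authorship ....
After op 4 (move_right): buffer="boex" (len 4), cursors c1@1 c2@3 c3@4, authorship ....
After op 5 (insert('g')): buffer="bgoegxg" (len 7), cursors c1@2 c2@5 c3@7, authorship .1..2.3
After op 6 (add_cursor(4)): buffer="bgoegxg" (len 7), cursors c1@2 c4@4 c2@5 c3@7, authorship .1..2.3
After op 7 (delete): buffer="box" (len 3), cursors c1@1 c2@2 c4@2 c3@3, authorship ...

Answer: box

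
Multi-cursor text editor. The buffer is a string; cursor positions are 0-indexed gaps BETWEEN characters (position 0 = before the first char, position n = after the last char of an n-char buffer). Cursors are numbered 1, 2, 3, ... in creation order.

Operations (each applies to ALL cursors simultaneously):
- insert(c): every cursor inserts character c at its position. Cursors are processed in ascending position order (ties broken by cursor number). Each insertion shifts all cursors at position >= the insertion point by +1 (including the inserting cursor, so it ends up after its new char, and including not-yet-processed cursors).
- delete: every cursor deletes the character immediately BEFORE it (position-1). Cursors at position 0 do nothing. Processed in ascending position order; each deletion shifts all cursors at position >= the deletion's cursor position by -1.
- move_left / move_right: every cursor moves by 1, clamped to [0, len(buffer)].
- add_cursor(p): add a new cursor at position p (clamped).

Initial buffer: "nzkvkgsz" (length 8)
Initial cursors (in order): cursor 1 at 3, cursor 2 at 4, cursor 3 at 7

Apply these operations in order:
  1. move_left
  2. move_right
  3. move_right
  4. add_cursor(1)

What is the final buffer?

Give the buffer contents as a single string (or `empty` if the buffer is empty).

After op 1 (move_left): buffer="nzkvkgsz" (len 8), cursors c1@2 c2@3 c3@6, authorship ........
After op 2 (move_right): buffer="nzkvkgsz" (len 8), cursors c1@3 c2@4 c3@7, authorship ........
After op 3 (move_right): buffer="nzkvkgsz" (len 8), cursors c1@4 c2@5 c3@8, authorship ........
After op 4 (add_cursor(1)): buffer="nzkvkgsz" (len 8), cursors c4@1 c1@4 c2@5 c3@8, authorship ........

Answer: nzkvkgsz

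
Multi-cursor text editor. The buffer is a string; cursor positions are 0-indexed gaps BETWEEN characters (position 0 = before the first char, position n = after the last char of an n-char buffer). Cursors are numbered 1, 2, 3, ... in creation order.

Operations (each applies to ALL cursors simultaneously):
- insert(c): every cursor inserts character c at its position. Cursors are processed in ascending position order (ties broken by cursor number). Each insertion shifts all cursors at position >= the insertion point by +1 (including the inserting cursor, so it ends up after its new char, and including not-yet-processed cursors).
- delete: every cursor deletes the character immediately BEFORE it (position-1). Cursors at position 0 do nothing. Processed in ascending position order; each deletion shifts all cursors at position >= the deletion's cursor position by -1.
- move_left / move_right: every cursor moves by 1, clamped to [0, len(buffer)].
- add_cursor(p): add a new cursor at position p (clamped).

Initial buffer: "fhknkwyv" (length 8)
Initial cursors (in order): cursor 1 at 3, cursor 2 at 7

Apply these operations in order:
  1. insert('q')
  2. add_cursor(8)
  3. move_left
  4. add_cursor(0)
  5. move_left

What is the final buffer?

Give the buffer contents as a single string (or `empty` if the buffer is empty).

After op 1 (insert('q')): buffer="fhkqnkwyqv" (len 10), cursors c1@4 c2@9, authorship ...1....2.
After op 2 (add_cursor(8)): buffer="fhkqnkwyqv" (len 10), cursors c1@4 c3@8 c2@9, authorship ...1....2.
After op 3 (move_left): buffer="fhkqnkwyqv" (len 10), cursors c1@3 c3@7 c2@8, authorship ...1....2.
After op 4 (add_cursor(0)): buffer="fhkqnkwyqv" (len 10), cursors c4@0 c1@3 c3@7 c2@8, authorship ...1....2.
After op 5 (move_left): buffer="fhkqnkwyqv" (len 10), cursors c4@0 c1@2 c3@6 c2@7, authorship ...1....2.

Answer: fhkqnkwyqv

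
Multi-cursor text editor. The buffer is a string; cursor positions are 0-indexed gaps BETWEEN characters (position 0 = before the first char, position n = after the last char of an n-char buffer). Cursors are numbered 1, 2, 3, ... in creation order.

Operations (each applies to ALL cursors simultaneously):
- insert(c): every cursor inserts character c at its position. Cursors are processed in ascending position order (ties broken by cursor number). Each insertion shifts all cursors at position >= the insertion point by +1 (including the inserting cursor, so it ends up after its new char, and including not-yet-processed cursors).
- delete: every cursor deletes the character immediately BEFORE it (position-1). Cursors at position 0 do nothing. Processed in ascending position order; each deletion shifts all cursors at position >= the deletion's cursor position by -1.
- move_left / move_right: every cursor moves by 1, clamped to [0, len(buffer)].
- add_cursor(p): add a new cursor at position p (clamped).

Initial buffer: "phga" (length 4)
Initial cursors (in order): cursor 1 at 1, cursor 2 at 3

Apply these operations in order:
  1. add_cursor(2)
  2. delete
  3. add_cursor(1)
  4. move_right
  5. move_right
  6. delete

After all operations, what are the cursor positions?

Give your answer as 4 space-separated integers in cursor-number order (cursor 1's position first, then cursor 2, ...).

Answer: 0 0 0 0

Derivation:
After op 1 (add_cursor(2)): buffer="phga" (len 4), cursors c1@1 c3@2 c2@3, authorship ....
After op 2 (delete): buffer="a" (len 1), cursors c1@0 c2@0 c3@0, authorship .
After op 3 (add_cursor(1)): buffer="a" (len 1), cursors c1@0 c2@0 c3@0 c4@1, authorship .
After op 4 (move_right): buffer="a" (len 1), cursors c1@1 c2@1 c3@1 c4@1, authorship .
After op 5 (move_right): buffer="a" (len 1), cursors c1@1 c2@1 c3@1 c4@1, authorship .
After op 6 (delete): buffer="" (len 0), cursors c1@0 c2@0 c3@0 c4@0, authorship 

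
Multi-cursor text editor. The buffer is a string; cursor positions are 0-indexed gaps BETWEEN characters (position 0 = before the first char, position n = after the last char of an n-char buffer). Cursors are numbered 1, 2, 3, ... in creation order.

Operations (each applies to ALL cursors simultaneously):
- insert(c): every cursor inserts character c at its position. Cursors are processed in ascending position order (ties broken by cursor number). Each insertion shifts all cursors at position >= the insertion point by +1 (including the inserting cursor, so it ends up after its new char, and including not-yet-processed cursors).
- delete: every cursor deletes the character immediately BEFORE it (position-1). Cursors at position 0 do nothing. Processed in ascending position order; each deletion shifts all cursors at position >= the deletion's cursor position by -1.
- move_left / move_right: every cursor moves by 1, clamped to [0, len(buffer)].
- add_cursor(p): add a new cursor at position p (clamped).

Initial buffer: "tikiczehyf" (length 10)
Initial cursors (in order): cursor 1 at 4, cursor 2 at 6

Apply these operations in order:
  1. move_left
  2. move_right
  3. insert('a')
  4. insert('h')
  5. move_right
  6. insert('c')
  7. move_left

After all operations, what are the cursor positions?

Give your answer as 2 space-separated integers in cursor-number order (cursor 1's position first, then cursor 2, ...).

After op 1 (move_left): buffer="tikiczehyf" (len 10), cursors c1@3 c2@5, authorship ..........
After op 2 (move_right): buffer="tikiczehyf" (len 10), cursors c1@4 c2@6, authorship ..........
After op 3 (insert('a')): buffer="tikiaczaehyf" (len 12), cursors c1@5 c2@8, authorship ....1..2....
After op 4 (insert('h')): buffer="tikiahczahehyf" (len 14), cursors c1@6 c2@10, authorship ....11..22....
After op 5 (move_right): buffer="tikiahczahehyf" (len 14), cursors c1@7 c2@11, authorship ....11..22....
After op 6 (insert('c')): buffer="tikiahcczahechyf" (len 16), cursors c1@8 c2@13, authorship ....11.1.22.2...
After op 7 (move_left): buffer="tikiahcczahechyf" (len 16), cursors c1@7 c2@12, authorship ....11.1.22.2...

Answer: 7 12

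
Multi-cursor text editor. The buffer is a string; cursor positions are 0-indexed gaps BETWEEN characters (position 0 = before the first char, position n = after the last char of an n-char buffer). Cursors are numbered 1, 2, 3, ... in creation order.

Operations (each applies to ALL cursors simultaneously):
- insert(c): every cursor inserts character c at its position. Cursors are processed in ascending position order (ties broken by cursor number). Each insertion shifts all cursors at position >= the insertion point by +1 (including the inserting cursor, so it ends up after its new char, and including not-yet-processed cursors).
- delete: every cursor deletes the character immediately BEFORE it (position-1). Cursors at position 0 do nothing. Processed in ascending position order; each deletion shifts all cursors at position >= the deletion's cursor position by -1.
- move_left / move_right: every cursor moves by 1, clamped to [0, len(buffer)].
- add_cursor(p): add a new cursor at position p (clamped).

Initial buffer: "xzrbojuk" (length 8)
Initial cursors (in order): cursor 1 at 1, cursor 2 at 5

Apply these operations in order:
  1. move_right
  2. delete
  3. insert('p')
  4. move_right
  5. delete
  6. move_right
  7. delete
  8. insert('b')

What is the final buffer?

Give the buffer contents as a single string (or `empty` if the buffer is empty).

After op 1 (move_right): buffer="xzrbojuk" (len 8), cursors c1@2 c2@6, authorship ........
After op 2 (delete): buffer="xrbouk" (len 6), cursors c1@1 c2@4, authorship ......
After op 3 (insert('p')): buffer="xprbopuk" (len 8), cursors c1@2 c2@6, authorship .1...2..
After op 4 (move_right): buffer="xprbopuk" (len 8), cursors c1@3 c2@7, authorship .1...2..
After op 5 (delete): buffer="xpbopk" (len 6), cursors c1@2 c2@5, authorship .1..2.
After op 6 (move_right): buffer="xpbopk" (len 6), cursors c1@3 c2@6, authorship .1..2.
After op 7 (delete): buffer="xpop" (len 4), cursors c1@2 c2@4, authorship .1.2
After op 8 (insert('b')): buffer="xpbopb" (len 6), cursors c1@3 c2@6, authorship .11.22

Answer: xpbopb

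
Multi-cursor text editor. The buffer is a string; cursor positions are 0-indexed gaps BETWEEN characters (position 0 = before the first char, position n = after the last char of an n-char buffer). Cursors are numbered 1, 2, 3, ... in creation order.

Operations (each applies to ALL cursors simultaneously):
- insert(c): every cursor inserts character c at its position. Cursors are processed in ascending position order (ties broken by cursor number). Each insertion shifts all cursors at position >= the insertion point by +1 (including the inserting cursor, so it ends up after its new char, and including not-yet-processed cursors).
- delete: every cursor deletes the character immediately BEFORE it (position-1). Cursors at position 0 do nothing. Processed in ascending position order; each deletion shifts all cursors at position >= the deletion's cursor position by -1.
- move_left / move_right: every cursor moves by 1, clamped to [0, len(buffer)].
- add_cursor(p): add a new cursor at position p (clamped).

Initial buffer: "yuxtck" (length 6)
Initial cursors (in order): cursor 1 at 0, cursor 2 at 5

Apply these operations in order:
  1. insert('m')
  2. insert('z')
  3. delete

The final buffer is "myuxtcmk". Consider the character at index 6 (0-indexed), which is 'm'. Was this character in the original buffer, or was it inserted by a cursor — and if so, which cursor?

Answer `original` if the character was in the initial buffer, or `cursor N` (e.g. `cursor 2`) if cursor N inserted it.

After op 1 (insert('m')): buffer="myuxtcmk" (len 8), cursors c1@1 c2@7, authorship 1.....2.
After op 2 (insert('z')): buffer="mzyuxtcmzk" (len 10), cursors c1@2 c2@9, authorship 11.....22.
After op 3 (delete): buffer="myuxtcmk" (len 8), cursors c1@1 c2@7, authorship 1.....2.
Authorship (.=original, N=cursor N): 1 . . . . . 2 .
Index 6: author = 2

Answer: cursor 2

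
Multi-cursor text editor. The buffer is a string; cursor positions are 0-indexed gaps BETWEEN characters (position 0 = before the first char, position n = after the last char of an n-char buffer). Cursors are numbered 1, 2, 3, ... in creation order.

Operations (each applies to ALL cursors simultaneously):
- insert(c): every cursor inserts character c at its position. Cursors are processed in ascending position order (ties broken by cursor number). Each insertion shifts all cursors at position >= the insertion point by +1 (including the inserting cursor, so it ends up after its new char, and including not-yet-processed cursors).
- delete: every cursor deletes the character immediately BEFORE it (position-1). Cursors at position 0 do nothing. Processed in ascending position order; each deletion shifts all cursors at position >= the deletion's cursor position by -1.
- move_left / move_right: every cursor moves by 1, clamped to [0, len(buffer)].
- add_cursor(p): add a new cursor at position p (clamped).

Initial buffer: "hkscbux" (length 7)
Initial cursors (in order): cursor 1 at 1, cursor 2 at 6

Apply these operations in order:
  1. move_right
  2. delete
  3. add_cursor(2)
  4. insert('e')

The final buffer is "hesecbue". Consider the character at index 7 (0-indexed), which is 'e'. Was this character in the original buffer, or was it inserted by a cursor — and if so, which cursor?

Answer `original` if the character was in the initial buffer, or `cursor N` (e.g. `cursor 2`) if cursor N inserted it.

After op 1 (move_right): buffer="hkscbux" (len 7), cursors c1@2 c2@7, authorship .......
After op 2 (delete): buffer="hscbu" (len 5), cursors c1@1 c2@5, authorship .....
After op 3 (add_cursor(2)): buffer="hscbu" (len 5), cursors c1@1 c3@2 c2@5, authorship .....
After op 4 (insert('e')): buffer="hesecbue" (len 8), cursors c1@2 c3@4 c2@8, authorship .1.3...2
Authorship (.=original, N=cursor N): . 1 . 3 . . . 2
Index 7: author = 2

Answer: cursor 2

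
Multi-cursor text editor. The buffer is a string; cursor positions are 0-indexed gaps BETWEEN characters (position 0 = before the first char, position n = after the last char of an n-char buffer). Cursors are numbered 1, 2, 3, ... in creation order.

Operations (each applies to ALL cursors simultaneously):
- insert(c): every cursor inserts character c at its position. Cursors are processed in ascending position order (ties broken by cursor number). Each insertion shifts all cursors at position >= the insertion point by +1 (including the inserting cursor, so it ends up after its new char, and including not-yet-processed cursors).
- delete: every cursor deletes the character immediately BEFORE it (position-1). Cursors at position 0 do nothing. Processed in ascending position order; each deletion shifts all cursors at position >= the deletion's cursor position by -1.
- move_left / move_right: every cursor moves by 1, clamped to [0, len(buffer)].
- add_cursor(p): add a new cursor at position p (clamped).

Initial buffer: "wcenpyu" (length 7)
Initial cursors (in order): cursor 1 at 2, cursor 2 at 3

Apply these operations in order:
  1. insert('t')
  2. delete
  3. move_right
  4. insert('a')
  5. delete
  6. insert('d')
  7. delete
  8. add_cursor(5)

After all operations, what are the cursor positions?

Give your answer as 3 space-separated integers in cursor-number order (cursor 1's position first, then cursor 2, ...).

After op 1 (insert('t')): buffer="wctetnpyu" (len 9), cursors c1@3 c2@5, authorship ..1.2....
After op 2 (delete): buffer="wcenpyu" (len 7), cursors c1@2 c2@3, authorship .......
After op 3 (move_right): buffer="wcenpyu" (len 7), cursors c1@3 c2@4, authorship .......
After op 4 (insert('a')): buffer="wceanapyu" (len 9), cursors c1@4 c2@6, authorship ...1.2...
After op 5 (delete): buffer="wcenpyu" (len 7), cursors c1@3 c2@4, authorship .......
After op 6 (insert('d')): buffer="wcedndpyu" (len 9), cursors c1@4 c2@6, authorship ...1.2...
After op 7 (delete): buffer="wcenpyu" (len 7), cursors c1@3 c2@4, authorship .......
After op 8 (add_cursor(5)): buffer="wcenpyu" (len 7), cursors c1@3 c2@4 c3@5, authorship .......

Answer: 3 4 5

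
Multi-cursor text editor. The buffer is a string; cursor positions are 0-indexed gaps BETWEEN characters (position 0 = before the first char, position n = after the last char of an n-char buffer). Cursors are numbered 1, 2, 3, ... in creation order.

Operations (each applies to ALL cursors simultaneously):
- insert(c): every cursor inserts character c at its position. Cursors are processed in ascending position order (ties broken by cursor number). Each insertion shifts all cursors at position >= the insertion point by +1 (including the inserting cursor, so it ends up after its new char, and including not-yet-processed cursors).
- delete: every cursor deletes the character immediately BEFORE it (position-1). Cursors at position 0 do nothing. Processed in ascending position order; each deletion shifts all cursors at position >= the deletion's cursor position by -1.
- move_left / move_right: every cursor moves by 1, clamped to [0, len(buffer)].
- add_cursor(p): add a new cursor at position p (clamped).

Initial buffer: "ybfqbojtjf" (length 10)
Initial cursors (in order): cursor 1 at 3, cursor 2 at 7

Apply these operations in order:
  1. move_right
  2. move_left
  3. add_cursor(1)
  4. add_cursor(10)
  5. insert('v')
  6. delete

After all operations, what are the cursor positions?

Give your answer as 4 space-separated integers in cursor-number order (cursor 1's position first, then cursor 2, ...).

Answer: 3 7 1 10

Derivation:
After op 1 (move_right): buffer="ybfqbojtjf" (len 10), cursors c1@4 c2@8, authorship ..........
After op 2 (move_left): buffer="ybfqbojtjf" (len 10), cursors c1@3 c2@7, authorship ..........
After op 3 (add_cursor(1)): buffer="ybfqbojtjf" (len 10), cursors c3@1 c1@3 c2@7, authorship ..........
After op 4 (add_cursor(10)): buffer="ybfqbojtjf" (len 10), cursors c3@1 c1@3 c2@7 c4@10, authorship ..........
After op 5 (insert('v')): buffer="yvbfvqbojvtjfv" (len 14), cursors c3@2 c1@5 c2@10 c4@14, authorship .3..1....2...4
After op 6 (delete): buffer="ybfqbojtjf" (len 10), cursors c3@1 c1@3 c2@7 c4@10, authorship ..........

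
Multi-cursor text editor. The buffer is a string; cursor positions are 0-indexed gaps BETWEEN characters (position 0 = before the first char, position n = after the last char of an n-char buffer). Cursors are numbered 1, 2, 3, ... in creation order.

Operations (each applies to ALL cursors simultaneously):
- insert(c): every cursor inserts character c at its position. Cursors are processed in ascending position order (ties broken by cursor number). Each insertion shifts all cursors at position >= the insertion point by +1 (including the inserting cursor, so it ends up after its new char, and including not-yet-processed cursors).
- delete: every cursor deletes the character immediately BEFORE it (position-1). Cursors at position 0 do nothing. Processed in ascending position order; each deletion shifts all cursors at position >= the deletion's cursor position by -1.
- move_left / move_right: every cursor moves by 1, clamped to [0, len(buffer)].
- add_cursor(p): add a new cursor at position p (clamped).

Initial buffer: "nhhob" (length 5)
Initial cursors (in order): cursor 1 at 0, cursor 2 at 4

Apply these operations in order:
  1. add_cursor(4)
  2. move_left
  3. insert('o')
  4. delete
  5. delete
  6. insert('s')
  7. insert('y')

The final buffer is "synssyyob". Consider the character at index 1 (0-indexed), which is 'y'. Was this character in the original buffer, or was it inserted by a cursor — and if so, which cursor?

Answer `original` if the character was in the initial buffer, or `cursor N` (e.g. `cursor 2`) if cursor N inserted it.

Answer: cursor 1

Derivation:
After op 1 (add_cursor(4)): buffer="nhhob" (len 5), cursors c1@0 c2@4 c3@4, authorship .....
After op 2 (move_left): buffer="nhhob" (len 5), cursors c1@0 c2@3 c3@3, authorship .....
After op 3 (insert('o')): buffer="onhhooob" (len 8), cursors c1@1 c2@6 c3@6, authorship 1...23..
After op 4 (delete): buffer="nhhob" (len 5), cursors c1@0 c2@3 c3@3, authorship .....
After op 5 (delete): buffer="nob" (len 3), cursors c1@0 c2@1 c3@1, authorship ...
After op 6 (insert('s')): buffer="snssob" (len 6), cursors c1@1 c2@4 c3@4, authorship 1.23..
After op 7 (insert('y')): buffer="synssyyob" (len 9), cursors c1@2 c2@7 c3@7, authorship 11.2323..
Authorship (.=original, N=cursor N): 1 1 . 2 3 2 3 . .
Index 1: author = 1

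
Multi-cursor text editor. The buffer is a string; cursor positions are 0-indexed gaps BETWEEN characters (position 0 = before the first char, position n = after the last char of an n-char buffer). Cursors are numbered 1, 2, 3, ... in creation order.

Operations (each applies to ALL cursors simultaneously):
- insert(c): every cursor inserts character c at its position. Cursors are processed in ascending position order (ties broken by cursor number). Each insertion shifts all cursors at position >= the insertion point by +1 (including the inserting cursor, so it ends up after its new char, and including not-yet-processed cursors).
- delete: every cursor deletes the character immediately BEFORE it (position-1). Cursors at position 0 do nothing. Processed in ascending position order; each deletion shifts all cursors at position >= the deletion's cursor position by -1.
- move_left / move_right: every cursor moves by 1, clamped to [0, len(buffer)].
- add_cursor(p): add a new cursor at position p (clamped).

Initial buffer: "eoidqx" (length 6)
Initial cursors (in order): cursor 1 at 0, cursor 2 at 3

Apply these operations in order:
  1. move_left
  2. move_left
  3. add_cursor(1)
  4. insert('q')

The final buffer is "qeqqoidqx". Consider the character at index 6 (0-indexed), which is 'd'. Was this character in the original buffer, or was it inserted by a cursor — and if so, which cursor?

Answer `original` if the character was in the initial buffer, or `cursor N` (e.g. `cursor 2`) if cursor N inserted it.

After op 1 (move_left): buffer="eoidqx" (len 6), cursors c1@0 c2@2, authorship ......
After op 2 (move_left): buffer="eoidqx" (len 6), cursors c1@0 c2@1, authorship ......
After op 3 (add_cursor(1)): buffer="eoidqx" (len 6), cursors c1@0 c2@1 c3@1, authorship ......
After op 4 (insert('q')): buffer="qeqqoidqx" (len 9), cursors c1@1 c2@4 c3@4, authorship 1.23.....
Authorship (.=original, N=cursor N): 1 . 2 3 . . . . .
Index 6: author = original

Answer: original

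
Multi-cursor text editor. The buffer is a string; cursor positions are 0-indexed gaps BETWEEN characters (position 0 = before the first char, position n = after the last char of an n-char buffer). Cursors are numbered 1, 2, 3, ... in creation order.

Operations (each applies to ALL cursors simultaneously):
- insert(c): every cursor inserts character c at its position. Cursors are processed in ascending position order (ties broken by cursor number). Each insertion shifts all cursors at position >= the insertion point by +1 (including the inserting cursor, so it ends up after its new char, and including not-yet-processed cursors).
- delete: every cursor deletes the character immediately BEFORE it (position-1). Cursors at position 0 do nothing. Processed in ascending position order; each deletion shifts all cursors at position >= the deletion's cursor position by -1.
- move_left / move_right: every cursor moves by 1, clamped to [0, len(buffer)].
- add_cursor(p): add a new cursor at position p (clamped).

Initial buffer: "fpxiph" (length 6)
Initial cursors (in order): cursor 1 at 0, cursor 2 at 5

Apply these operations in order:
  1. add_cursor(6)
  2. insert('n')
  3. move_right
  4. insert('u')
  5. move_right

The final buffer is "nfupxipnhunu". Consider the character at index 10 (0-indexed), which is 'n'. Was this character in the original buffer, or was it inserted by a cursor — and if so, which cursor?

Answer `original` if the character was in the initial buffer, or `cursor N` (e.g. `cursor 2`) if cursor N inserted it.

After op 1 (add_cursor(6)): buffer="fpxiph" (len 6), cursors c1@0 c2@5 c3@6, authorship ......
After op 2 (insert('n')): buffer="nfpxipnhn" (len 9), cursors c1@1 c2@7 c3@9, authorship 1.....2.3
After op 3 (move_right): buffer="nfpxipnhn" (len 9), cursors c1@2 c2@8 c3@9, authorship 1.....2.3
After op 4 (insert('u')): buffer="nfupxipnhunu" (len 12), cursors c1@3 c2@10 c3@12, authorship 1.1....2.233
After op 5 (move_right): buffer="nfupxipnhunu" (len 12), cursors c1@4 c2@11 c3@12, authorship 1.1....2.233
Authorship (.=original, N=cursor N): 1 . 1 . . . . 2 . 2 3 3
Index 10: author = 3

Answer: cursor 3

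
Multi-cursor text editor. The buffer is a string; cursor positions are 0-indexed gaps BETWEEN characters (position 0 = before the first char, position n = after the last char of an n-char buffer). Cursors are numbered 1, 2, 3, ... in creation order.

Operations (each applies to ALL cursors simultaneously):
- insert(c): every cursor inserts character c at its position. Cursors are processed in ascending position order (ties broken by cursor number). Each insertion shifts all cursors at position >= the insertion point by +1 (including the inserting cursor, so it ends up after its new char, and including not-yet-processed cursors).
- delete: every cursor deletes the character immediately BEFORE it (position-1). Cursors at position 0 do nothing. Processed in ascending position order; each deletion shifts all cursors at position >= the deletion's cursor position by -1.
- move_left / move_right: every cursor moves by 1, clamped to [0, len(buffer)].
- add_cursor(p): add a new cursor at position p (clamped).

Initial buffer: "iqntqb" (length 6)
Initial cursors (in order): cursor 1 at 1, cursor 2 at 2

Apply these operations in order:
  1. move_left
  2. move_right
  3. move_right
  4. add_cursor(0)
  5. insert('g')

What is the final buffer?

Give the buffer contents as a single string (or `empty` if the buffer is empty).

Answer: giqgngtqb

Derivation:
After op 1 (move_left): buffer="iqntqb" (len 6), cursors c1@0 c2@1, authorship ......
After op 2 (move_right): buffer="iqntqb" (len 6), cursors c1@1 c2@2, authorship ......
After op 3 (move_right): buffer="iqntqb" (len 6), cursors c1@2 c2@3, authorship ......
After op 4 (add_cursor(0)): buffer="iqntqb" (len 6), cursors c3@0 c1@2 c2@3, authorship ......
After op 5 (insert('g')): buffer="giqgngtqb" (len 9), cursors c3@1 c1@4 c2@6, authorship 3..1.2...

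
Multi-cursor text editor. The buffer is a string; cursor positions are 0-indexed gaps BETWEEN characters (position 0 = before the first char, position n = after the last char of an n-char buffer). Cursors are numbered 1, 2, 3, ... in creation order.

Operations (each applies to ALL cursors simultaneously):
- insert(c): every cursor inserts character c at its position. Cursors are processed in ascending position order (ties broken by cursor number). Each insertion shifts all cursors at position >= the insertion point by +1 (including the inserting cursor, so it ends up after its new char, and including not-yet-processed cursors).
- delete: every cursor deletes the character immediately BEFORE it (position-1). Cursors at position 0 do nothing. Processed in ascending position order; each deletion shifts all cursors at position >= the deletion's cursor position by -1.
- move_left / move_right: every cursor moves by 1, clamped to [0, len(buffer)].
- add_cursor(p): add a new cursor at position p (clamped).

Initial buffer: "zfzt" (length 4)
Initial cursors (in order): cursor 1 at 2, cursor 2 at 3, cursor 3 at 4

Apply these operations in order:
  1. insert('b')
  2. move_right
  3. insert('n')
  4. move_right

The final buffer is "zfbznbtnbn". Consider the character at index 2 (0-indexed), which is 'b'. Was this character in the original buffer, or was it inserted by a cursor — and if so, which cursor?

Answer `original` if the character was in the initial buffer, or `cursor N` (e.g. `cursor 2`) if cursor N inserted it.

Answer: cursor 1

Derivation:
After op 1 (insert('b')): buffer="zfbzbtb" (len 7), cursors c1@3 c2@5 c3@7, authorship ..1.2.3
After op 2 (move_right): buffer="zfbzbtb" (len 7), cursors c1@4 c2@6 c3@7, authorship ..1.2.3
After op 3 (insert('n')): buffer="zfbznbtnbn" (len 10), cursors c1@5 c2@8 c3@10, authorship ..1.12.233
After op 4 (move_right): buffer="zfbznbtnbn" (len 10), cursors c1@6 c2@9 c3@10, authorship ..1.12.233
Authorship (.=original, N=cursor N): . . 1 . 1 2 . 2 3 3
Index 2: author = 1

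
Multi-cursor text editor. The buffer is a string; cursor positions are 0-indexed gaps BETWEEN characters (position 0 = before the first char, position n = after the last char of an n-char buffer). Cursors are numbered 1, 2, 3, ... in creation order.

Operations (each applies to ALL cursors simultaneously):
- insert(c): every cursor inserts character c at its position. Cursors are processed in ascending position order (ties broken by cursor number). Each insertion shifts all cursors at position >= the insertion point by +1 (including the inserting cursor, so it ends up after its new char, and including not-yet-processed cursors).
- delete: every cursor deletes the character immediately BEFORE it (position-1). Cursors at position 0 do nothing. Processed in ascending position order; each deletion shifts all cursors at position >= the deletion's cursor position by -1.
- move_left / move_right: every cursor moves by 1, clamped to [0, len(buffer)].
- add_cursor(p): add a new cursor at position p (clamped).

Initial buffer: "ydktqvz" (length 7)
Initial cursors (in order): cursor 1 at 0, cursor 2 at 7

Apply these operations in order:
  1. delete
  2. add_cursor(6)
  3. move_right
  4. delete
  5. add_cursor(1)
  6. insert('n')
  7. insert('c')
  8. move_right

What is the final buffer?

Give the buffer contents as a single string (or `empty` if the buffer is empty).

Answer: ncdncktnncc

Derivation:
After op 1 (delete): buffer="ydktqv" (len 6), cursors c1@0 c2@6, authorship ......
After op 2 (add_cursor(6)): buffer="ydktqv" (len 6), cursors c1@0 c2@6 c3@6, authorship ......
After op 3 (move_right): buffer="ydktqv" (len 6), cursors c1@1 c2@6 c3@6, authorship ......
After op 4 (delete): buffer="dkt" (len 3), cursors c1@0 c2@3 c3@3, authorship ...
After op 5 (add_cursor(1)): buffer="dkt" (len 3), cursors c1@0 c4@1 c2@3 c3@3, authorship ...
After op 6 (insert('n')): buffer="ndnktnn" (len 7), cursors c1@1 c4@3 c2@7 c3@7, authorship 1.4..23
After op 7 (insert('c')): buffer="ncdncktnncc" (len 11), cursors c1@2 c4@5 c2@11 c3@11, authorship 11.44..2323
After op 8 (move_right): buffer="ncdncktnncc" (len 11), cursors c1@3 c4@6 c2@11 c3@11, authorship 11.44..2323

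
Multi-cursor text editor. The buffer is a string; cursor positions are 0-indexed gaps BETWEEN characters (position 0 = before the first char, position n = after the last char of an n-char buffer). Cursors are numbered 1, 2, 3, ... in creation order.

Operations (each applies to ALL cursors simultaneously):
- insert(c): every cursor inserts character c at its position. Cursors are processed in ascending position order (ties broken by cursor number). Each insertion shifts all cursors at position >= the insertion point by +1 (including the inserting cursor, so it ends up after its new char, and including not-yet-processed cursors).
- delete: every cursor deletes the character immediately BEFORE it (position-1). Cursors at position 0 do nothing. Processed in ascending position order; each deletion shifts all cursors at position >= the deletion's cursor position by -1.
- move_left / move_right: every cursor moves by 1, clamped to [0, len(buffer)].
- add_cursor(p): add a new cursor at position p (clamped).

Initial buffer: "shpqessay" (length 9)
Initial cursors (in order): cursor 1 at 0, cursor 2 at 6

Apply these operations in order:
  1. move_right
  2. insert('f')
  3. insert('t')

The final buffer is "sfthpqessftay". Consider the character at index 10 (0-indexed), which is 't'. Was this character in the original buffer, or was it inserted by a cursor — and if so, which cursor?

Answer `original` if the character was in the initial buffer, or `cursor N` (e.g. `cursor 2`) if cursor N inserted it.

After op 1 (move_right): buffer="shpqessay" (len 9), cursors c1@1 c2@7, authorship .........
After op 2 (insert('f')): buffer="sfhpqessfay" (len 11), cursors c1@2 c2@9, authorship .1......2..
After op 3 (insert('t')): buffer="sfthpqessftay" (len 13), cursors c1@3 c2@11, authorship .11......22..
Authorship (.=original, N=cursor N): . 1 1 . . . . . . 2 2 . .
Index 10: author = 2

Answer: cursor 2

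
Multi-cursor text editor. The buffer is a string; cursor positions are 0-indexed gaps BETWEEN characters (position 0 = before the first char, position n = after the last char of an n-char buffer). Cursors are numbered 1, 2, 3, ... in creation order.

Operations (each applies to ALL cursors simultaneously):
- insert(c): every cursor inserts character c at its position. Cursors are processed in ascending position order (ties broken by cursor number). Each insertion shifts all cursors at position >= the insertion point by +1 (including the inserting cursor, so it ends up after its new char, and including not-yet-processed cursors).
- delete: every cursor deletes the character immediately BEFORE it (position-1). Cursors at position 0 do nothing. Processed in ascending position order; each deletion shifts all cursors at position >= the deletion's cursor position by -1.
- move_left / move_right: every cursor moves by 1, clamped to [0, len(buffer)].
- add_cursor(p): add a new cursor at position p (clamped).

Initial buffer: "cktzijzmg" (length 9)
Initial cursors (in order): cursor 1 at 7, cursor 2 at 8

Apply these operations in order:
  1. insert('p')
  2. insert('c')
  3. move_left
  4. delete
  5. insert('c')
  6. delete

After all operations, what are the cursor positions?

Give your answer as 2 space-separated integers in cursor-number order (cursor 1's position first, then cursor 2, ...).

After op 1 (insert('p')): buffer="cktzijzpmpg" (len 11), cursors c1@8 c2@10, authorship .......1.2.
After op 2 (insert('c')): buffer="cktzijzpcmpcg" (len 13), cursors c1@9 c2@12, authorship .......11.22.
After op 3 (move_left): buffer="cktzijzpcmpcg" (len 13), cursors c1@8 c2@11, authorship .......11.22.
After op 4 (delete): buffer="cktzijzcmcg" (len 11), cursors c1@7 c2@9, authorship .......1.2.
After op 5 (insert('c')): buffer="cktzijzccmccg" (len 13), cursors c1@8 c2@11, authorship .......11.22.
After op 6 (delete): buffer="cktzijzcmcg" (len 11), cursors c1@7 c2@9, authorship .......1.2.

Answer: 7 9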